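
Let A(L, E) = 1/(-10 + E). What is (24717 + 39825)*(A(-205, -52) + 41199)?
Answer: 2659064817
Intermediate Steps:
(24717 + 39825)*(A(-205, -52) + 41199) = (24717 + 39825)*(1/(-10 - 52) + 41199) = 64542*(1/(-62) + 41199) = 64542*(-1/62 + 41199) = 64542*(2554337/62) = 2659064817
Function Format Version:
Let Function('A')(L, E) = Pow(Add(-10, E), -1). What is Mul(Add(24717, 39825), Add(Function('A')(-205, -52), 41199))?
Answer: 2659064817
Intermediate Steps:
Mul(Add(24717, 39825), Add(Function('A')(-205, -52), 41199)) = Mul(Add(24717, 39825), Add(Pow(Add(-10, -52), -1), 41199)) = Mul(64542, Add(Pow(-62, -1), 41199)) = Mul(64542, Add(Rational(-1, 62), 41199)) = Mul(64542, Rational(2554337, 62)) = 2659064817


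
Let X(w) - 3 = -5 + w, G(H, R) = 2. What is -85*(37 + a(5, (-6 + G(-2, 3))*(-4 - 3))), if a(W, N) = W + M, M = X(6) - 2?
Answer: -3740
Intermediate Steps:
X(w) = -2 + w (X(w) = 3 + (-5 + w) = -2 + w)
M = 2 (M = (-2 + 6) - 2 = 4 - 2 = 2)
a(W, N) = 2 + W (a(W, N) = W + 2 = 2 + W)
-85*(37 + a(5, (-6 + G(-2, 3))*(-4 - 3))) = -85*(37 + (2 + 5)) = -85*(37 + 7) = -85*44 = -3740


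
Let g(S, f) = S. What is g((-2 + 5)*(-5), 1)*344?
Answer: -5160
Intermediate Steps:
g((-2 + 5)*(-5), 1)*344 = ((-2 + 5)*(-5))*344 = (3*(-5))*344 = -15*344 = -5160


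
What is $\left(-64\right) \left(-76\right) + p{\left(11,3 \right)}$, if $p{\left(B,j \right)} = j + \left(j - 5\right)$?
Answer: $4865$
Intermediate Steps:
$p{\left(B,j \right)} = -5 + 2 j$ ($p{\left(B,j \right)} = j + \left(j - 5\right) = j + \left(-5 + j\right) = -5 + 2 j$)
$\left(-64\right) \left(-76\right) + p{\left(11,3 \right)} = \left(-64\right) \left(-76\right) + \left(-5 + 2 \cdot 3\right) = 4864 + \left(-5 + 6\right) = 4864 + 1 = 4865$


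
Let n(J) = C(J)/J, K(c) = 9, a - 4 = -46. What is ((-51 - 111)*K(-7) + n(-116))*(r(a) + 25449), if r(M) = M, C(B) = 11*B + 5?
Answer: -4264742799/116 ≈ -3.6765e+7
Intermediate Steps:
a = -42 (a = 4 - 46 = -42)
C(B) = 5 + 11*B
n(J) = (5 + 11*J)/J
((-51 - 111)*K(-7) + n(-116))*(r(a) + 25449) = ((-51 - 111)*9 + (11 + 5/(-116)))*(-42 + 25449) = (-162*9 + (11 + 5*(-1/116)))*25407 = (-1458 + (11 - 5/116))*25407 = (-1458 + 1271/116)*25407 = -167857/116*25407 = -4264742799/116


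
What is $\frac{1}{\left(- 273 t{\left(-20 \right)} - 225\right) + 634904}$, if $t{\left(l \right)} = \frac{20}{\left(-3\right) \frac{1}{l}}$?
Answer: $\frac{1}{598279} \approx 1.6715 \cdot 10^{-6}$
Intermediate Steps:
$t{\left(l \right)} = - \frac{20 l}{3}$ ($t{\left(l \right)} = 20 \left(- \frac{l}{3}\right) = - \frac{20 l}{3}$)
$\frac{1}{\left(- 273 t{\left(-20 \right)} - 225\right) + 634904} = \frac{1}{\left(- 273 \left(\left(- \frac{20}{3}\right) \left(-20\right)\right) - 225\right) + 634904} = \frac{1}{\left(\left(-273\right) \frac{400}{3} - 225\right) + 634904} = \frac{1}{\left(-36400 - 225\right) + 634904} = \frac{1}{-36625 + 634904} = \frac{1}{598279}$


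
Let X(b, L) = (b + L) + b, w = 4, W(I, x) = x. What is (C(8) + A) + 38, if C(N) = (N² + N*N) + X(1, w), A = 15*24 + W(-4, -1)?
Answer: 531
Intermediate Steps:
X(b, L) = L + 2*b (X(b, L) = (L + b) + b = L + 2*b)
A = 359 (A = 15*24 - 1 = 360 - 1 = 359)
C(N) = 6 + 2*N² (C(N) = (N² + N*N) + (4 + 2*1) = (N² + N²) + (4 + 2) = 2*N² + 6 = 6 + 2*N²)
(C(8) + A) + 38 = ((6 + 2*8²) + 359) + 38 = ((6 + 2*64) + 359) + 38 = ((6 + 128) + 359) + 38 = (134 + 359) + 38 = 493 + 38 = 531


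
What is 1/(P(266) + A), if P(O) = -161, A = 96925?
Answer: 1/96764 ≈ 1.0334e-5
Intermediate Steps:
1/(P(266) + A) = 1/(-161 + 96925) = 1/96764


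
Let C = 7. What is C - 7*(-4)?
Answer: 35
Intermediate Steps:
C - 7*(-4) = 7 - 7*(-4) = 7 + 28 = 35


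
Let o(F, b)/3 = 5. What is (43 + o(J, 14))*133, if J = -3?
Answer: 7714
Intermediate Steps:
o(F, b) = 15 (o(F, b) = 3*5 = 15)
(43 + o(J, 14))*133 = (43 + 15)*133 = 58*133 = 7714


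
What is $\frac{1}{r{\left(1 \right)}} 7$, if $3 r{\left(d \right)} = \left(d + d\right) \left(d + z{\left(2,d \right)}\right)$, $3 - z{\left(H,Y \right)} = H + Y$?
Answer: $\frac{21}{2} \approx 10.5$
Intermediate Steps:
$z{\left(H,Y \right)} = 3 - H - Y$ ($z{\left(H,Y \right)} = 3 - \left(H + Y\right) = 3 - H - Y$)
$r{\left(d \right)} = \frac{2 d}{3}$ ($r{\left(d \right)} = \frac{\left(d + d\right) \left(d - \left(-1 + d\right)\right)}{3} = \frac{2 d \left(d - \left(-1 + d\right)\right)}{3} = \frac{2 d 1}{3} = \frac{2 d}{3}$)
$\frac{1}{r{\left(1 \right)}} 7 = \frac{1}{\frac{2}{3} \cdot 1} \cdot 7 = \frac{1}{\frac{2}{3}} \cdot 7 = \frac{3}{2} \cdot 7 = \frac{21}{2}$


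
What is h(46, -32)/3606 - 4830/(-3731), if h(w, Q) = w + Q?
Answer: 1247801/960999 ≈ 1.2984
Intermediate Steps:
h(w, Q) = Q + w
h(46, -32)/3606 - 4830/(-3731) = (-32 + 46)/3606 - 4830/(-3731) = 14*(1/3606) - 4830*(-1/3731) = 7/1803 + 690/533 = 1247801/960999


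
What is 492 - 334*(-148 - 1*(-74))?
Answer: 25208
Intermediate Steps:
492 - 334*(-148 - 1*(-74)) = 492 - 334*(-148 + 74) = 492 - 334*(-74) = 492 + 24716 = 25208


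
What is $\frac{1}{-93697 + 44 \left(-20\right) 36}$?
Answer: $- \frac{1}{125377} \approx -7.9759 \cdot 10^{-6}$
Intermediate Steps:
$\frac{1}{-93697 + 44 \left(-20\right) 36} = \frac{1}{-93697 - 31680} = \frac{1}{-125377} = - \frac{1}{125377}$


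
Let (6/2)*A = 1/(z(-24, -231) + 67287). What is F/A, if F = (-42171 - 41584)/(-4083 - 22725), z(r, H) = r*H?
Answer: 6099960405/8936 ≈ 6.8263e+5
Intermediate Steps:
z(r, H) = H*r
A = 1/218493 (A = 1/(3*(-231*(-24) + 67287)) = 1/(3*(5544 + 67287)) = (1/3)/72831 = (1/3)*(1/72831) = 1/218493 ≈ 4.5768e-6)
F = 83755/26808 (F = -83755/(-26808) = -83755*(-1/26808) = 83755/26808 ≈ 3.1243)
F/A = 83755/(26808*(1/218493)) = (83755/26808)*218493 = 6099960405/8936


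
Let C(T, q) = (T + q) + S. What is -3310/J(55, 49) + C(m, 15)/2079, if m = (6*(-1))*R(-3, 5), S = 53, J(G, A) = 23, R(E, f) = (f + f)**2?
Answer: -984818/6831 ≈ -144.17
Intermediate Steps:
R(E, f) = 4*f**2 (R(E, f) = (2*f)**2 = 4*f**2)
m = -600 (m = (6*(-1))*(4*5**2) = -24*25 = -6*100 = -600)
C(T, q) = 53 + T + q (C(T, q) = (T + q) + 53 = 53 + T + q)
-3310/J(55, 49) + C(m, 15)/2079 = -3310/23 + (53 - 600 + 15)/2079 = -3310*1/23 - 532*1/2079 = -3310/23 - 76/297 = -984818/6831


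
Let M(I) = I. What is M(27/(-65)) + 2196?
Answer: 142713/65 ≈ 2195.6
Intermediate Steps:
M(27/(-65)) + 2196 = 27/(-65) + 2196 = 27*(-1/65) + 2196 = -27/65 + 2196 = 142713/65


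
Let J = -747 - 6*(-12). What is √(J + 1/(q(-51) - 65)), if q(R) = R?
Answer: I*√2270729/58 ≈ 25.981*I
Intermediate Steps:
J = -675 (J = -747 - 1*(-72) = -747 + 72 = -675)
√(J + 1/(q(-51) - 65)) = √(-675 + 1/(-51 - 65)) = √(-675 + 1/(-116)) = √(-675 - 1/116) = √(-78301/116) = I*√2270729/58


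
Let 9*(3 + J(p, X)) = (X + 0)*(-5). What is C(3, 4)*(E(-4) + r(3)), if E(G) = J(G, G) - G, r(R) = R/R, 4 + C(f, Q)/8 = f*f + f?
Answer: 2432/9 ≈ 270.22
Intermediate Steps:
C(f, Q) = -32 + 8*f + 8*f**2 (C(f, Q) = -32 + 8*(f*f + f) = -32 + 8*(f**2 + f) = -32 + 8*(f + f**2) = -32 + (8*f + 8*f**2) = -32 + 8*f + 8*f**2)
J(p, X) = -3 - 5*X/9 (J(p, X) = -3 + ((X + 0)*(-5))/9 = -3 + (X*(-5))/9 = -3 + (-5*X)/9 = -3 - 5*X/9)
r(R) = 1
E(G) = -3 - 14*G/9 (E(G) = (-3 - 5*G/9) - G = -3 - 14*G/9)
C(3, 4)*(E(-4) + r(3)) = (-32 + 8*3 + 8*3**2)*((-3 - 14/9*(-4)) + 1) = (-32 + 24 + 8*9)*((-3 + 56/9) + 1) = (-32 + 24 + 72)*(29/9 + 1) = 64*(38/9) = 2432/9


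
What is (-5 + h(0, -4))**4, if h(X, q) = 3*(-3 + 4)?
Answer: 16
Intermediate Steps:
h(X, q) = 3 (h(X, q) = 3*1 = 3)
(-5 + h(0, -4))**4 = (-5 + 3)**4 = (-2)**4 = 16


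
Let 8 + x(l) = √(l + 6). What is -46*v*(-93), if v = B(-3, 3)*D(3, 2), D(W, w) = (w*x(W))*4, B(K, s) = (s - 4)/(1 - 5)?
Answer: -42780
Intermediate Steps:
x(l) = -8 + √(6 + l) (x(l) = -8 + √(l + 6) = -8 + √(6 + l))
B(K, s) = 1 - s/4 (B(K, s) = (-4 + s)/(-4) = (-4 + s)*(-¼) = 1 - s/4)
D(W, w) = 4*w*(-8 + √(6 + W)) (D(W, w) = (w*(-8 + √(6 + W)))*4 = 4*w*(-8 + √(6 + W)))
v = -10 (v = (1 - ¼*3)*(4*2*(-8 + √(6 + 3))) = (1 - ¾)*(4*2*(-8 + √9)) = (4*2*(-8 + 3))/4 = (4*2*(-5))/4 = (¼)*(-40) = -10)
-46*v*(-93) = -46*(-10)*(-93) = 460*(-93) = -42780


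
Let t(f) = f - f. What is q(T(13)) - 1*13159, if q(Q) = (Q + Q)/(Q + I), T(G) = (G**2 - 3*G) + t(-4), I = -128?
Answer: -13029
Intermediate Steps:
t(f) = 0
T(G) = G**2 - 3*G (T(G) = (G**2 - 3*G) + 0 = G**2 - 3*G)
q(Q) = 2*Q/(-128 + Q) (q(Q) = (Q + Q)/(Q - 128) = (2*Q)/(-128 + Q) = 2*Q/(-128 + Q))
q(T(13)) - 1*13159 = 2*(13*(-3 + 13))/(-128 + 13*(-3 + 13)) - 1*13159 = 2*(13*10)/(-128 + 13*10) - 13159 = 2*130/(-128 + 130) - 13159 = 2*130/2 - 13159 = 2*130*(1/2) - 13159 = 130 - 13159 = -13029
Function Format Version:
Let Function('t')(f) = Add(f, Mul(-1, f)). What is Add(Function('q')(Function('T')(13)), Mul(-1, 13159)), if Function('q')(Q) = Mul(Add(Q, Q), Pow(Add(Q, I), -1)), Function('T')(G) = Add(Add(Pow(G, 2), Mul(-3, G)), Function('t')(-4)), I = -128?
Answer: -13029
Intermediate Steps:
Function('t')(f) = 0
Function('T')(G) = Add(Pow(G, 2), Mul(-3, G)) (Function('T')(G) = Add(Add(Pow(G, 2), Mul(-3, G)), 0) = Add(Pow(G, 2), Mul(-3, G)))
Function('q')(Q) = Mul(2, Q, Pow(Add(-128, Q), -1)) (Function('q')(Q) = Mul(Add(Q, Q), Pow(Add(Q, -128), -1)) = Mul(Mul(2, Q), Pow(Add(-128, Q), -1)) = Mul(2, Q, Pow(Add(-128, Q), -1)))
Add(Function('q')(Function('T')(13)), Mul(-1, 13159)) = Add(Mul(2, Mul(13, Add(-3, 13)), Pow(Add(-128, Mul(13, Add(-3, 13))), -1)), Mul(-1, 13159)) = Add(Mul(2, Mul(13, 10), Pow(Add(-128, Mul(13, 10)), -1)), -13159) = Add(Mul(2, 130, Pow(Add(-128, 130), -1)), -13159) = Add(Mul(2, 130, Pow(2, -1)), -13159) = Add(Mul(2, 130, Rational(1, 2)), -13159) = Add(130, -13159) = -13029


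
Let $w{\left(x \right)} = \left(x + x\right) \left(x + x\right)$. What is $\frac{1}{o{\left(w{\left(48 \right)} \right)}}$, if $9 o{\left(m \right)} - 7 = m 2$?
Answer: $\frac{9}{18439} \approx 0.0004881$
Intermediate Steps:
$w{\left(x \right)} = 4 x^{2}$ ($w{\left(x \right)} = 2 x 2 x = 4 x^{2}$)
$o{\left(m \right)} = \frac{7}{9} + \frac{2 m}{9}$ ($o{\left(m \right)} = \frac{7}{9} + \frac{m 2}{9} = \frac{7}{9} + \frac{2 m}{9}$)
$\frac{1}{o{\left(w{\left(48 \right)} \right)}} = \frac{1}{\frac{7}{9} + \frac{2 \cdot 4 \cdot 48^{2}}{9}} = \frac{1}{\frac{7}{9} + \frac{2 \cdot 4 \cdot 2304}{9}} = \frac{1}{\frac{7}{9} + \frac{2}{9} \cdot 9216} = \frac{1}{\frac{7}{9} + 2048} = \frac{1}{\frac{18439}{9}} = \frac{9}{18439}$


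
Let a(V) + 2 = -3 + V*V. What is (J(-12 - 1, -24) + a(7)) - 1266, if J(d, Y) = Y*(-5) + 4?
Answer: -1098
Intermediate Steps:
a(V) = -5 + V² (a(V) = -2 + (-3 + V*V) = -2 + (-3 + V²) = -5 + V²)
J(d, Y) = 4 - 5*Y (J(d, Y) = -5*Y + 4 = 4 - 5*Y)
(J(-12 - 1, -24) + a(7)) - 1266 = ((4 - 5*(-24)) + (-5 + 7²)) - 1266 = ((4 + 120) + (-5 + 49)) - 1266 = (124 + 44) - 1266 = 168 - 1266 = -1098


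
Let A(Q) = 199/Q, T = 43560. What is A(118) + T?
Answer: 5140279/118 ≈ 43562.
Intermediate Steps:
A(118) + T = 199/118 + 43560 = 5140279/118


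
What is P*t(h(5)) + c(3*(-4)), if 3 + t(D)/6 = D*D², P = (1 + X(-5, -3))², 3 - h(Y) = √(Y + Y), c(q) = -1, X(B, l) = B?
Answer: 10943 - 3552*√10 ≈ -289.41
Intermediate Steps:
h(Y) = 3 - √2*√Y (h(Y) = 3 - √(Y + Y) = 3 - √(2*Y) = 3 - √2*√Y)
P = 16 (P = (1 - 5)² = (-4)² = 16)
t(D) = -18 + 6*D³ (t(D) = -18 + 6*(D*D²) = -18 + 6*D³)
P*t(h(5)) + c(3*(-4)) = 16*(-18 + 6*(3 - √2*√5)³) - 1 = 16*(-18 + 6*(3 - √10)³) - 1 = (-288 + 96*(3 - √10)³) - 1 = -289 + 96*(3 - √10)³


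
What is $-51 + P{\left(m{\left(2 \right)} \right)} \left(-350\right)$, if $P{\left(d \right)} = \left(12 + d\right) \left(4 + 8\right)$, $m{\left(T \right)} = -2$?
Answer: $-42051$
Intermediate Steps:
$P{\left(d \right)} = 144 + 12 d$ ($P{\left(d \right)} = \left(12 + d\right) 12 = 144 + 12 d$)
$-51 + P{\left(m{\left(2 \right)} \right)} \left(-350\right) = -51 + \left(144 + 12 \left(-2\right)\right) \left(-350\right) = -51 + \left(144 - 24\right) \left(-350\right) = -51 + 120 \left(-350\right) = -51 - 42000 = -42051$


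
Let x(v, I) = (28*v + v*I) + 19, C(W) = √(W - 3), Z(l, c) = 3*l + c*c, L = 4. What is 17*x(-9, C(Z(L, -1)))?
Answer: -3961 - 153*√10 ≈ -4444.8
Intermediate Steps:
Z(l, c) = c² + 3*l (Z(l, c) = 3*l + c² = c² + 3*l)
C(W) = √(-3 + W)
x(v, I) = 19 + 28*v + I*v (x(v, I) = (28*v + I*v) + 19 = 19 + 28*v + I*v)
17*x(-9, C(Z(L, -1))) = 17*(19 + 28*(-9) + √(-3 + ((-1)² + 3*4))*(-9)) = 17*(19 - 252 + √(-3 + (1 + 12))*(-9)) = 17*(19 - 252 + √(-3 + 13)*(-9)) = 17*(19 - 252 + √10*(-9)) = 17*(19 - 252 - 9*√10) = 17*(-233 - 9*√10) = -3961 - 153*√10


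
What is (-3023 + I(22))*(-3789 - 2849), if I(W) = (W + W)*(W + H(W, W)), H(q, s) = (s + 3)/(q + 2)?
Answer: 40010545/3 ≈ 1.3337e+7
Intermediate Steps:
H(q, s) = (3 + s)/(2 + q)
I(W) = 2*W*(W + (3 + W)/(2 + W)) (I(W) = (W + W)*(W + (3 + W)/(2 + W)) = (2*W)*(W + (3 + W)/(2 + W)) = 2*W*(W + (3 + W)/(2 + W)))
(-3023 + I(22))*(-3789 - 2849) = (-3023 + 2*22*(3 + 22 + 22*(2 + 22))/(2 + 22))*(-3789 - 2849) = (-3023 + 2*22*(3 + 22 + 22*24)/24)*(-6638) = (-3023 + 2*22*(1/24)*(3 + 22 + 528))*(-6638) = (-3023 + 2*22*(1/24)*553)*(-6638) = (-3023 + 6083/6)*(-6638) = -12055/6*(-6638) = 40010545/3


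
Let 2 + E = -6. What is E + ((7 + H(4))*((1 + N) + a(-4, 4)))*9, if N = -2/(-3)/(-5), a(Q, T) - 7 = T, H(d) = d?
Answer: 5834/5 ≈ 1166.8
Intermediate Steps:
E = -8 (E = -2 - 6 = -8)
a(Q, T) = 7 + T
N = -2/15 (N = -2*(-⅓)*(-⅕) = (⅔)*(-⅕) = -2/15 ≈ -0.13333)
E + ((7 + H(4))*((1 + N) + a(-4, 4)))*9 = -8 + ((7 + 4)*((1 - 2/15) + (7 + 4)))*9 = -8 + (11*(13/15 + 11))*9 = -8 + (11*(178/15))*9 = -8 + (1958/15)*9 = -8 + 5874/5 = 5834/5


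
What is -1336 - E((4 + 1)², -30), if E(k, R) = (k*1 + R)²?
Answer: -1361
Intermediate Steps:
E(k, R) = (R + k)² (E(k, R) = (k + R)² = (R + k)²)
-1336 - E((4 + 1)², -30) = -1336 - (-30 + (4 + 1)²)² = -1336 - (-30 + 5²)² = -1336 - (-30 + 25)² = -1336 - 1*(-5)² = -1336 - 1*25 = -1336 - 25 = -1361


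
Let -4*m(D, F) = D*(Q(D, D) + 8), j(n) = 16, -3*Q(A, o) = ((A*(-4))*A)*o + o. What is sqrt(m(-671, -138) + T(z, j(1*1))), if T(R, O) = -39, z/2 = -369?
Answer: I*sqrt(270289122149)/2 ≈ 2.5995e+5*I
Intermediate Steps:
Q(A, o) = -o/3 + 4*o*A**2/3 (Q(A, o) = -(((A*(-4))*A)*o + o)/3 = -(((-4*A)*A)*o + o)/3 = -((-4*A**2)*o + o)/3 = -(-4*o*A**2 + o)/3 = -(o - 4*o*A**2)/3 = -o/3 + 4*o*A**2/3)
z = -738 (z = 2*(-369) = -738)
m(D, F) = -D*(8 + D*(-1 + 4*D**2)/3)/4 (m(D, F) = -D*(D*(-1 + 4*D**2)/3 + 8)/4 = -D*(8 + D*(-1 + 4*D**2)/3)/4)
sqrt(m(-671, -138) + T(z, j(1*1))) = sqrt((1/12)*(-671)*(-24 - 671 - 4*(-671)**3) - 39) = sqrt((1/12)*(-671)*(-24 - 671 - 4*(-302111711)) - 39) = sqrt((1/12)*(-671)*(-24 - 671 + 1208446844) - 39) = sqrt((1/12)*(-671)*1208446149 - 39) = sqrt(-270289121993/4 - 39) = sqrt(-270289122149/4) = I*sqrt(270289122149)/2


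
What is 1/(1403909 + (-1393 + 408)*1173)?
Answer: 1/248504 ≈ 4.0241e-6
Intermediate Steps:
1/(1403909 + (-1393 + 408)*1173) = 1/(1403909 - 985*1173) = 1/(1403909 - 1155405) = 1/248504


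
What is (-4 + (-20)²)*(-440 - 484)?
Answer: -365904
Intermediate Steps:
(-4 + (-20)²)*(-440 - 484) = (-4 + 400)*(-924) = 396*(-924) = -365904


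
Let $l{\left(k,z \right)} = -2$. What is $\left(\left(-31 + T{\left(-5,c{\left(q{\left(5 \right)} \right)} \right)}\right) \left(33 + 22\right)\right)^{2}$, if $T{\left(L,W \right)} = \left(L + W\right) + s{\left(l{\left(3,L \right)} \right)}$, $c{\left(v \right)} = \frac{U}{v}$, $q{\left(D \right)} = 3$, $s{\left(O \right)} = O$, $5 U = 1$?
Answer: $\frac{39175081}{9} \approx 4.3528 \cdot 10^{6}$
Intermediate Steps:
$U = \frac{1}{5}$ ($U = \frac{1}{5} \cdot 1 = \frac{1}{5} \approx 0.2$)
$c{\left(v \right)} = \frac{1}{5 v}$
$T{\left(L,W \right)} = -2 + L + W$ ($T{\left(L,W \right)} = \left(L + W\right) - 2 = -2 + L + W$)
$\left(\left(-31 + T{\left(-5,c{\left(q{\left(5 \right)} \right)} \right)}\right) \left(33 + 22\right)\right)^{2} = \left(\left(-31 - \left(7 - \frac{1}{15}\right)\right) \left(33 + 22\right)\right)^{2} = \left(\left(-31 - \frac{104}{15}\right) 55\right)^{2} = \left(\left(- \frac{569}{15}\right) 55\right)^{2} = \left(- \frac{6259}{3}\right)^{2} = \frac{39175081}{9}$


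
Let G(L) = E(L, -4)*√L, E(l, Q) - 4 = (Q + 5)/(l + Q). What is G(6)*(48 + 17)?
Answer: 585*√6/2 ≈ 716.48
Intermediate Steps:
E(l, Q) = 4 + (5 + Q)/(Q + l) (E(l, Q) = 4 + (Q + 5)/(l + Q) = 4 + (5 + Q)/(Q + l))
G(L) = √L*(-15 + 4*L)/(-4 + L) (G(L) = ((5 + 4*L + 5*(-4))/(-4 + L))*√L = ((5 + 4*L - 20)/(-4 + L))*√L = ((-15 + 4*L)/(-4 + L))*√L = √L*(-15 + 4*L)/(-4 + L))
G(6)*(48 + 17) = (√6*(-15 + 4*6)/(-4 + 6))*(48 + 17) = (√6*(-15 + 24)/2)*65 = (√6*(½)*9)*65 = (9*√6/2)*65 = 585*√6/2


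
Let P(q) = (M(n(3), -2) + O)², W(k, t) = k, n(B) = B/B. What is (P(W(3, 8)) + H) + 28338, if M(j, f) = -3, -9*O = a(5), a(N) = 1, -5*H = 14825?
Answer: 2055997/81 ≈ 25383.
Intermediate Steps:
H = -2965 (H = -⅕*14825 = -2965)
O = -⅑ (O = -⅑*1 = -⅑ ≈ -0.11111)
n(B) = 1
P(q) = 784/81 (P(q) = (-3 - ⅑)² = (-28/9)² = 784/81)
(P(W(3, 8)) + H) + 28338 = (784/81 - 2965) + 28338 = -239381/81 + 28338 = 2055997/81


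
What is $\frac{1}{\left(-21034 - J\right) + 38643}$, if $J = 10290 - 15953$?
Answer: $\frac{1}{23272} \approx 4.297 \cdot 10^{-5}$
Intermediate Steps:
$J = -5663$
$\frac{1}{\left(-21034 - J\right) + 38643} = \frac{1}{\left(-21034 - -5663\right) + 38643} = \frac{1}{\left(-21034 + 5663\right) + 38643} = \frac{1}{-15371 + 38643} = \frac{1}{23272}$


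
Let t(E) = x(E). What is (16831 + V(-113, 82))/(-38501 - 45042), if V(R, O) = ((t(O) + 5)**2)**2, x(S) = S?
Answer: -57306592/83543 ≈ -685.95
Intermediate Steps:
t(E) = E
V(R, O) = (5 + O)**4 (V(R, O) = ((O + 5)**2)**2 = ((5 + O)**2)**2 = (5 + O)**4)
(16831 + V(-113, 82))/(-38501 - 45042) = (16831 + (5 + 82)**4)/(-38501 - 45042) = (16831 + 87**4)/(-83543) = (16831 + 57289761)*(-1/83543) = 57306592*(-1/83543) = -57306592/83543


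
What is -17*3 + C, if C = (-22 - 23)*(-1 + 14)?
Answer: -636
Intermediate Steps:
C = -585 (C = -45*13 = -585)
-17*3 + C = -17*3 - 585 = -51 - 585 = -636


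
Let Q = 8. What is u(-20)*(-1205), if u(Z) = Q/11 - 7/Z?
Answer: -57117/44 ≈ -1298.1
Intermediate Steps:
u(Z) = 8/11 - 7/Z
u(-20)*(-1205) = (8/11 - 7/(-20))*(-1205) = (8/11 - 7*(-1/20))*(-1205) = (8/11 + 7/20)*(-1205) = (237/220)*(-1205) = -57117/44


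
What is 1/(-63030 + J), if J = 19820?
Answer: -1/43210 ≈ -2.3143e-5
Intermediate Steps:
1/(-63030 + J) = 1/(-63030 + 19820) = 1/(-43210) = -1/43210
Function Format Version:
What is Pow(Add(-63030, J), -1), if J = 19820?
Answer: Rational(-1, 43210) ≈ -2.3143e-5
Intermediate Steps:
Pow(Add(-63030, J), -1) = Pow(Add(-63030, 19820), -1) = Pow(-43210, -1) = Rational(-1, 43210)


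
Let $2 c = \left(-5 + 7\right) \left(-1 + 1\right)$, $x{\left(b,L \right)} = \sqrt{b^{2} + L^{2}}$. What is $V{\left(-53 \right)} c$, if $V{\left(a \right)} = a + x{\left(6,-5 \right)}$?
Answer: $0$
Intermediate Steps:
$x{\left(b,L \right)} = \sqrt{L^{2} + b^{2}}$
$c = 0$ ($c = \frac{\left(-5 + 7\right) \left(-1 + 1\right)}{2} = \frac{2 \cdot 0}{2} = \frac{1}{2} \cdot 0 = 0$)
$V{\left(a \right)} = a + \sqrt{61}$ ($V{\left(a \right)} = a + \sqrt{\left(-5\right)^{2} + 6^{2}} = a + \sqrt{25 + 36} = a + \sqrt{61}$)
$V{\left(-53 \right)} c = \left(-53 + \sqrt{61}\right) 0 = 0$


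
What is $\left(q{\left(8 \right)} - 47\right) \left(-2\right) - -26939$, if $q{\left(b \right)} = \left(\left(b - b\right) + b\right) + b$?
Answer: $27001$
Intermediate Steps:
$q{\left(b \right)} = 2 b$ ($q{\left(b \right)} = \left(0 + b\right) + b = b + b = 2 b$)
$\left(q{\left(8 \right)} - 47\right) \left(-2\right) - -26939 = \left(2 \cdot 8 - 47\right) \left(-2\right) - -26939 = \left(16 - 47\right) \left(-2\right) + 26939 = \left(-31\right) \left(-2\right) + 26939 = 62 + 26939 = 27001$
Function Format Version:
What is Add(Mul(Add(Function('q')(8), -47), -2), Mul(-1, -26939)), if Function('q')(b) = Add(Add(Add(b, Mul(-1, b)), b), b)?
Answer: 27001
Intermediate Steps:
Function('q')(b) = Mul(2, b) (Function('q')(b) = Add(Add(0, b), b) = Add(b, b) = Mul(2, b))
Add(Mul(Add(Function('q')(8), -47), -2), Mul(-1, -26939)) = Add(Mul(Add(Mul(2, 8), -47), -2), Mul(-1, -26939)) = Add(Mul(Add(16, -47), -2), 26939) = Add(Mul(-31, -2), 26939) = Add(62, 26939) = 27001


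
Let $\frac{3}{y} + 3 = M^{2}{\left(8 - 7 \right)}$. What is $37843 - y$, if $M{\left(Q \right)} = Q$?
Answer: $\frac{75689}{2} \approx 37845.0$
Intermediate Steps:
$y = - \frac{3}{2}$ ($y = \frac{3}{-3 + \left(8 - 7\right)^{2}} = \frac{3}{-3 + 1^{2}} = \frac{3}{-3 + 1} = \frac{3}{-2} = 3 \left(- \frac{1}{2}\right) = - \frac{3}{2} \approx -1.5$)
$37843 - y = 37843 - - \frac{3}{2} = 37843 + \frac{3}{2} = \frac{75689}{2}$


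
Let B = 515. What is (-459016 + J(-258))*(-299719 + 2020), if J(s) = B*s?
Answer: 176203870314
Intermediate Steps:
J(s) = 515*s
(-459016 + J(-258))*(-299719 + 2020) = (-459016 + 515*(-258))*(-299719 + 2020) = (-459016 - 132870)*(-297699) = -591886*(-297699) = 176203870314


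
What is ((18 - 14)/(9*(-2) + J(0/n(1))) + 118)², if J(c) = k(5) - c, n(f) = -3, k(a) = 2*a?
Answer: 55225/4 ≈ 13806.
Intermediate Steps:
J(c) = 10 - c (J(c) = 2*5 - c = 10 - c)
((18 - 14)/(9*(-2) + J(0/n(1))) + 118)² = ((18 - 14)/(9*(-2) + (10 - 0/(-3))) + 118)² = (4/(-18 + (10 - 0*(-1)/3)) + 118)² = (4/(-18 + (10 - 1*0)) + 118)² = (4/(-18 + (10 + 0)) + 118)² = (4/(-18 + 10) + 118)² = (4/(-8) + 118)² = (4*(-⅛) + 118)² = (-½ + 118)² = (235/2)² = 55225/4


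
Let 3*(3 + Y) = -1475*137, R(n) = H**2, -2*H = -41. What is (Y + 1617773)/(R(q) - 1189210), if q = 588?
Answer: -18604940/14265477 ≈ -1.3042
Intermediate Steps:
H = 41/2 (H = -1/2*(-41) = 41/2 ≈ 20.500)
R(n) = 1681/4 (R(n) = (41/2)**2 = 1681/4)
Y = -202084/3 (Y = -3 + (-1475*137)/3 = -3 + (1/3)*(-202075) = -3 - 202075/3 = -202084/3 ≈ -67361.)
(Y + 1617773)/(R(q) - 1189210) = (-202084/3 + 1617773)/(1681/4 - 1189210) = 4651235/(3*(-4755159/4)) = (4651235/3)*(-4/4755159) = -18604940/14265477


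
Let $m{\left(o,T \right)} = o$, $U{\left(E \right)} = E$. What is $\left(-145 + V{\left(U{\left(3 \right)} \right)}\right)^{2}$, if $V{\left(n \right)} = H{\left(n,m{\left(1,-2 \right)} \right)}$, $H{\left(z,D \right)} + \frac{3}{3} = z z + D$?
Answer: $18496$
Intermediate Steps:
$H{\left(z,D \right)} = -1 + D + z^{2}$ ($H{\left(z,D \right)} = -1 + \left(z z + D\right) = -1 + \left(z^{2} + D\right) = -1 + \left(D + z^{2}\right) = -1 + D + z^{2}$)
$V{\left(n \right)} = n^{2}$ ($V{\left(n \right)} = -1 + 1 + n^{2} = n^{2}$)
$\left(-145 + V{\left(U{\left(3 \right)} \right)}\right)^{2} = \left(-145 + 3^{2}\right)^{2} = \left(-145 + 9\right)^{2} = \left(-136\right)^{2} = 18496$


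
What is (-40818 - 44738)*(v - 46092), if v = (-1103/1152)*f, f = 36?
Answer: 31571169283/8 ≈ 3.9464e+9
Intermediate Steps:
v = -1103/32 (v = -1103/1152*36 = -1103/32 ≈ -34.469)
(-40818 - 44738)*(v - 46092) = (-40818 - 44738)*(-1103/32 - 46092) = -85556*(-1476047/32) = 31571169283/8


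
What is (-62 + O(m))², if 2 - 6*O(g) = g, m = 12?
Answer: 36481/9 ≈ 4053.4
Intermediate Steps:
O(g) = ⅓ - g/6
(-62 + O(m))² = (-62 + (⅓ - ⅙*12))² = (-62 + (⅓ - 2))² = (-62 - 5/3)² = (-191/3)² = 36481/9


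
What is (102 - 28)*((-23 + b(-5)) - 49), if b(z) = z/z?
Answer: -5254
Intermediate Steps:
b(z) = 1
(102 - 28)*((-23 + b(-5)) - 49) = (102 - 28)*((-23 + 1) - 49) = 74*(-22 - 49) = 74*(-71) = -5254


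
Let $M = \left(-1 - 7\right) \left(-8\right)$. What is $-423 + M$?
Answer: $-359$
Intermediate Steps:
$M = 64$ ($M = \left(-8\right) \left(-8\right) = 64$)
$-423 + M = -423 + 64 = -359$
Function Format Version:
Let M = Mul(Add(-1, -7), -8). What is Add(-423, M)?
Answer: -359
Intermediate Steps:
M = 64 (M = Mul(-8, -8) = 64)
Add(-423, M) = Add(-423, 64) = -359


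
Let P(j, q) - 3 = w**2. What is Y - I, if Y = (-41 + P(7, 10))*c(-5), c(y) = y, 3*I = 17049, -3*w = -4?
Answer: -49517/9 ≈ -5501.9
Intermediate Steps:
w = 4/3 (w = -1/3*(-4) = 4/3 ≈ 1.3333)
P(j, q) = 43/9 (P(j, q) = 3 + (4/3)**2 = 3 + 16/9 = 43/9)
I = 5683 (I = (1/3)*17049 = 5683)
Y = 1630/9 (Y = (-41 + 43/9)*(-5) = -326/9*(-5) = 1630/9 ≈ 181.11)
Y - I = 1630/9 - 1*5683 = 1630/9 - 5683 = -49517/9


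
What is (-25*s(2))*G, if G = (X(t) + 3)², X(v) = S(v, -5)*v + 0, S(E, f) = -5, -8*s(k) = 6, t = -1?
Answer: 1200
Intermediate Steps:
s(k) = -¾ (s(k) = -⅛*6 = -¾)
X(v) = -5*v (X(v) = -5*v + 0 = -5*v)
G = 64 (G = (-5*(-1) + 3)² = (5 + 3)² = 8² = 64)
(-25*s(2))*G = -25*(-¾)*64 = (75/4)*64 = 1200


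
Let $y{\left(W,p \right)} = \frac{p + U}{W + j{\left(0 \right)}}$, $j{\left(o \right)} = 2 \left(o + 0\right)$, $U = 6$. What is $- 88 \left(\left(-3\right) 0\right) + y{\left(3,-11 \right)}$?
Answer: $- \frac{5}{3} \approx -1.6667$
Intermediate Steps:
$j{\left(o \right)} = 2 o$
$y{\left(W,p \right)} = \frac{6 + p}{W}$ ($y{\left(W,p \right)} = \frac{p + 6}{W + 2 \cdot 0} = \frac{6 + p}{W + 0} = \frac{6 + p}{W}$)
$- 88 \left(\left(-3\right) 0\right) + y{\left(3,-11 \right)} = - 88 \left(\left(-3\right) 0\right) + \frac{6 - 11}{3} = \left(-88\right) 0 + \frac{1}{3} \left(-5\right) = 0 - \frac{5}{3} = - \frac{5}{3}$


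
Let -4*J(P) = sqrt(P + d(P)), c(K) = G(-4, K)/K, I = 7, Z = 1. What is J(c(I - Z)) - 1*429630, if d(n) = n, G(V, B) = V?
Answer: -429630 - I*sqrt(3)/6 ≈ -4.2963e+5 - 0.28868*I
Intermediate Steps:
c(K) = -4/K
J(P) = -sqrt(2)*sqrt(P)/4 (J(P) = -sqrt(P + P)/4 = -sqrt(2)*sqrt(P)/4)
J(c(I - Z)) - 1*429630 = -sqrt(2)*sqrt(-4/(7 - 1*1))/4 - 1*429630 = -sqrt(2)*sqrt(-4/(7 - 1))/4 - 429630 = -sqrt(2)*sqrt(-4/6)/4 - 429630 = -sqrt(2)*sqrt(-4*1/6)/4 - 429630 = -sqrt(2)*sqrt(-2/3)/4 - 429630 = -sqrt(2)*I*sqrt(6)/3/4 - 429630 = -I*sqrt(3)/6 - 429630 = -429630 - I*sqrt(3)/6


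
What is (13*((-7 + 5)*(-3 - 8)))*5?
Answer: 1430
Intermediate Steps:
(13*((-7 + 5)*(-3 - 8)))*5 = (13*(-2*(-11)))*5 = (13*22)*5 = 286*5 = 1430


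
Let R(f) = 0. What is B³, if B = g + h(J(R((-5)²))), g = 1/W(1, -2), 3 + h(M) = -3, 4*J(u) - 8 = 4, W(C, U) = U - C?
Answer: -6859/27 ≈ -254.04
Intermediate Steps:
J(u) = 3 (J(u) = 2 + (¼)*4 = 2 + 1 = 3)
h(M) = -6 (h(M) = -3 - 3 = -6)
g = -⅓ (g = 1/(-2 - 1*1) = 1/(-2 - 1) = 1/(-3) = -⅓ ≈ -0.33333)
B = -19/3 (B = -⅓ - 6 = -19/3 ≈ -6.3333)
B³ = (-19/3)³ = -6859/27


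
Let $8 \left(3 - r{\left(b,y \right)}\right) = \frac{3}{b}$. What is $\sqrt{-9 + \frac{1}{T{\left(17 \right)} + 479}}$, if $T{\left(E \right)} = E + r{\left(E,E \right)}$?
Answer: $\frac{i \sqrt{41436808793}}{67861} \approx 2.9997 i$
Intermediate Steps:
$r{\left(b,y \right)} = 3 - \frac{3}{8 b}$ ($r{\left(b,y \right)} = 3 - \frac{3 \frac{1}{b}}{8} = 3 - \frac{3}{8 b}$)
$T{\left(E \right)} = 3 + E - \frac{3}{8 E}$ ($T{\left(E \right)} = E + \left(3 - \frac{3}{8 E}\right) = 3 + E - \frac{3}{8 E}$)
$\sqrt{-9 + \frac{1}{T{\left(17 \right)} + 479}} = \sqrt{-9 + \frac{1}{\left(3 + 17 - \frac{3}{8 \cdot 17}\right) + 479}} = \sqrt{-9 + \frac{1}{\left(3 + 17 - \frac{3}{136}\right) + 479}} = \sqrt{-9 + \frac{1}{\frac{2717}{136} + 479}} = \sqrt{-9 + \frac{1}{\frac{67861}{136}}} = \sqrt{-9 + \frac{136}{67861}} = \sqrt{- \frac{610613}{67861}} = \frac{i \sqrt{41436808793}}{67861}$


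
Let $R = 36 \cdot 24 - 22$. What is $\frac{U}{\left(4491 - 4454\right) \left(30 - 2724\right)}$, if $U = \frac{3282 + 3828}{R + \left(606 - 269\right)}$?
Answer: $- \frac{395}{6528909} \approx -6.05 \cdot 10^{-5}$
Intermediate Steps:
$R = 842$ ($R = 864 - 22 = 842$)
$U = \frac{790}{131}$ ($U = \frac{3282 + 3828}{842 + \left(606 - 269\right)} = \frac{7110}{842 + \left(606 - 269\right)} = \frac{7110}{842 + 337} = \frac{7110}{1179} = 7110 \cdot \frac{1}{1179} = \frac{790}{131} \approx 6.0305$)
$\frac{U}{\left(4491 - 4454\right) \left(30 - 2724\right)} = \frac{790}{131 \left(4491 - 4454\right) \left(30 - 2724\right)} = \frac{790}{131 \cdot 37 \left(-2694\right)} = \frac{790}{131 \left(-99678\right)} = \frac{790}{131} \left(- \frac{1}{99678}\right) = - \frac{395}{6528909}$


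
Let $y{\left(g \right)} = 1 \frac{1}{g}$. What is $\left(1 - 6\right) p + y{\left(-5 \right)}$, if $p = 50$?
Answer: $- \frac{1251}{5} \approx -250.2$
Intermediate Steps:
$y{\left(g \right)} = \frac{1}{g}$
$\left(1 - 6\right) p + y{\left(-5 \right)} = \left(1 - 6\right) 50 + \frac{1}{-5} = \left(-5\right) 50 - \frac{1}{5} = -250 - \frac{1}{5} = - \frac{1251}{5}$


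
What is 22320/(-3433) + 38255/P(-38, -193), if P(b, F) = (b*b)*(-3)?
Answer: -228019655/14871756 ≈ -15.332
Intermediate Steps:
P(b, F) = -3*b² (P(b, F) = b²*(-3) = -3*b²)
22320/(-3433) + 38255/P(-38, -193) = 22320/(-3433) + 38255/((-3*(-38)²)) = 22320*(-1/3433) + 38255/((-3*1444)) = -22320/3433 + 38255/(-4332) = -22320/3433 + 38255*(-1/4332) = -22320/3433 - 38255/4332 = -228019655/14871756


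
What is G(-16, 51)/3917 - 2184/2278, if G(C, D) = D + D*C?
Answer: -5148699/4461463 ≈ -1.1540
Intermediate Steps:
G(C, D) = D + C*D
G(-16, 51)/3917 - 2184/2278 = (51*(1 - 16))/3917 - 2184/2278 = (51*(-15))*(1/3917) - 2184*1/2278 = -765*1/3917 - 1092/1139 = -765/3917 - 1092/1139 = -5148699/4461463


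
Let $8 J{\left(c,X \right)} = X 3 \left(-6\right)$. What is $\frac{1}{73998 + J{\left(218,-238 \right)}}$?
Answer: $\frac{2}{149067} \approx 1.3417 \cdot 10^{-5}$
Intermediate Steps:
$J{\left(c,X \right)} = - \frac{9 X}{4}$ ($J{\left(c,X \right)} = \frac{X 3 \left(-6\right)}{8} = \frac{3 X \left(-6\right)}{8} = \frac{\left(-18\right) X}{8} = - \frac{9 X}{4}$)
$\frac{1}{73998 + J{\left(218,-238 \right)}} = \frac{1}{73998 - - \frac{1071}{2}} = \frac{1}{73998 + \frac{1071}{2}} = \frac{1}{\frac{149067}{2}} = \frac{2}{149067}$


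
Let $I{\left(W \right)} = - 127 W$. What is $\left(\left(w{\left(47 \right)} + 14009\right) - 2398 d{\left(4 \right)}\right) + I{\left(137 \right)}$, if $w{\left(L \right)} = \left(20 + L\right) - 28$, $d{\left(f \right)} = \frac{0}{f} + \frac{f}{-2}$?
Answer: $1445$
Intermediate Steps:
$d{\left(f \right)} = - \frac{f}{2}$ ($d{\left(f \right)} = 0 + f \left(- \frac{1}{2}\right) = 0 - \frac{f}{2} = - \frac{f}{2}$)
$w{\left(L \right)} = -8 + L$
$\left(\left(w{\left(47 \right)} + 14009\right) - 2398 d{\left(4 \right)}\right) + I{\left(137 \right)} = \left(\left(\left(-8 + 47\right) + 14009\right) - 2398 \left(\left(- \frac{1}{2}\right) 4\right)\right) - 17399 = \left(\left(39 + 14009\right) - -4796\right) - 17399 = \left(14048 + 4796\right) - 17399 = 18844 - 17399 = 1445$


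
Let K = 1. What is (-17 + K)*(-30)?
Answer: 480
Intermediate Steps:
(-17 + K)*(-30) = (-17 + 1)*(-30) = -16*(-30) = 480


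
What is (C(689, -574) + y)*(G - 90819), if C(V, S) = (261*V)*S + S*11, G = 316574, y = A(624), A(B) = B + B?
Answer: -23303991518560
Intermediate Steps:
A(B) = 2*B
y = 1248 (y = 2*624 = 1248)
C(V, S) = 11*S + 261*S*V (C(V, S) = 261*S*V + 11*S = 11*S + 261*S*V)
(C(689, -574) + y)*(G - 90819) = (-574*(11 + 261*689) + 1248)*(316574 - 90819) = (-574*(11 + 179829) + 1248)*225755 = (-574*179840 + 1248)*225755 = (-103228160 + 1248)*225755 = -103226912*225755 = -23303991518560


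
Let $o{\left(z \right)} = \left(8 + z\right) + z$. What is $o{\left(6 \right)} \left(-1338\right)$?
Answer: $-26760$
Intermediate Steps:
$o{\left(z \right)} = 8 + 2 z$
$o{\left(6 \right)} \left(-1338\right) = \left(8 + 2 \cdot 6\right) \left(-1338\right) = \left(8 + 12\right) \left(-1338\right) = 20 \left(-1338\right) = -26760$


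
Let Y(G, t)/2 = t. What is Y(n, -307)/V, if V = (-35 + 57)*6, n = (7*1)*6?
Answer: -307/66 ≈ -4.6515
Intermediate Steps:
n = 42 (n = 7*6 = 42)
Y(G, t) = 2*t
V = 132 (V = 22*6 = 132)
Y(n, -307)/V = (2*(-307))/132 = -614*1/132 = -307/66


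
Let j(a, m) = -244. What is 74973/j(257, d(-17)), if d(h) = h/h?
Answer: -74973/244 ≈ -307.27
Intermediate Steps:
d(h) = 1
74973/j(257, d(-17)) = 74973/(-244) = 74973*(-1/244) = -74973/244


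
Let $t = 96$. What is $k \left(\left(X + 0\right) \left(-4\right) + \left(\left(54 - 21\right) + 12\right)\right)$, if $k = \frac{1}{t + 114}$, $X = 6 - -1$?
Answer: $\frac{17}{210} \approx 0.080952$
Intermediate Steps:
$X = 7$ ($X = 6 + 1 = 7$)
$k = \frac{1}{210}$ ($k = \frac{1}{96 + 114} = \frac{1}{210} \approx 0.0047619$)
$k \left(\left(X + 0\right) \left(-4\right) + \left(\left(54 - 21\right) + 12\right)\right) = \frac{\left(7 + 0\right) \left(-4\right) + \left(\left(54 - 21\right) + 12\right)}{210} = \frac{7 \left(-4\right) + \left(33 + 12\right)}{210} = \frac{-28 + 45}{210} = \frac{1}{210} \cdot 17 = \frac{17}{210}$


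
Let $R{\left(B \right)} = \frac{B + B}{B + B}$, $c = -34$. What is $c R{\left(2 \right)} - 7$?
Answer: $-41$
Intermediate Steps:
$R{\left(B \right)} = 1$ ($R{\left(B \right)} = \frac{2 B}{2 B} = 2 B \frac{1}{2 B} = 1$)
$c R{\left(2 \right)} - 7 = \left(-34\right) 1 - 7 = -34 - 7 = -41$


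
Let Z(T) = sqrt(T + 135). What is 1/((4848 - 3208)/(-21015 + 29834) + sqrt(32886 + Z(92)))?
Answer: 1/(1640/8819 + sqrt(32886 + sqrt(227))) ≈ 0.0055074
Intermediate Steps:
Z(T) = sqrt(135 + T)
1/((4848 - 3208)/(-21015 + 29834) + sqrt(32886 + Z(92))) = 1/((4848 - 3208)/(-21015 + 29834) + sqrt(32886 + sqrt(135 + 92))) = 1/(1640/8819 + sqrt(32886 + sqrt(227)))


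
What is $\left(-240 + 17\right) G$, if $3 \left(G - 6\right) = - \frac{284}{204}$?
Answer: $- \frac{188881}{153} \approx -1234.5$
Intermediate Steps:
$G = \frac{847}{153}$ ($G = 6 + \frac{\left(-284\right) \frac{1}{204}}{3} = 6 + \frac{1}{3} \left(- \frac{71}{51}\right) = 6 - \frac{71}{153} = \frac{847}{153} \approx 5.5359$)
$\left(-240 + 17\right) G = \left(-240 + 17\right) \frac{847}{153} = \left(-223\right) \frac{847}{153} = - \frac{188881}{153}$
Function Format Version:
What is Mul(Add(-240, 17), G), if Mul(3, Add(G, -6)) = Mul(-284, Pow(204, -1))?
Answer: Rational(-188881, 153) ≈ -1234.5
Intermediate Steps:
G = Rational(847, 153) (G = Add(6, Mul(Rational(1, 3), Mul(-284, Pow(204, -1)))) = Add(6, Mul(Rational(1, 3), Mul(-284, Rational(1, 204)))) = Add(6, Mul(Rational(1, 3), Rational(-71, 51))) = Add(6, Rational(-71, 153)) = Rational(847, 153) ≈ 5.5359)
Mul(Add(-240, 17), G) = Mul(Add(-240, 17), Rational(847, 153)) = Mul(-223, Rational(847, 153)) = Rational(-188881, 153)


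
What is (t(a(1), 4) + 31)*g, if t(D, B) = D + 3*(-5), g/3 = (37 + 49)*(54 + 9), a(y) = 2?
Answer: 292572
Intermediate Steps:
g = 16254 (g = 3*((37 + 49)*(54 + 9)) = 3*(86*63) = 3*5418 = 16254)
t(D, B) = -15 + D (t(D, B) = D - 15 = -15 + D)
(t(a(1), 4) + 31)*g = ((-15 + 2) + 31)*16254 = (-13 + 31)*16254 = 18*16254 = 292572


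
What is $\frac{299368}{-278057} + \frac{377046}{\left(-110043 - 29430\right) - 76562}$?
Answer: $- \frac{169514245502}{60070043995} \approx -2.8219$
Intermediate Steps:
$\frac{299368}{-278057} + \frac{377046}{\left(-110043 - 29430\right) - 76562} = 299368 \left(- \frac{1}{278057}\right) + \frac{377046}{-139473 - 76562} = - \frac{299368}{278057} + \frac{377046}{-216035} = - \frac{299368}{278057} + 377046 \left(- \frac{1}{216035}\right) = - \frac{299368}{278057} - \frac{377046}{216035} = - \frac{169514245502}{60070043995}$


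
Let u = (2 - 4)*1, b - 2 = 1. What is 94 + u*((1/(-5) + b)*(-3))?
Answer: 554/5 ≈ 110.80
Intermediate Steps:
b = 3 (b = 2 + 1 = 3)
u = -2 (u = -2*1 = -2)
94 + u*((1/(-5) + b)*(-3)) = 94 - 2*(1/(-5) + 3)*(-3) = 94 - 2*(-⅕ + 3)*(-3) = 94 - 28*(-3)/5 = 94 - 2*(-42/5) = 94 + 84/5 = 554/5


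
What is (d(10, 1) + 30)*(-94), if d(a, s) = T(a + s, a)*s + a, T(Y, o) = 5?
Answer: -4230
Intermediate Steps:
d(a, s) = a + 5*s (d(a, s) = 5*s + a = a + 5*s)
(d(10, 1) + 30)*(-94) = ((10 + 5*1) + 30)*(-94) = ((10 + 5) + 30)*(-94) = (15 + 30)*(-94) = 45*(-94) = -4230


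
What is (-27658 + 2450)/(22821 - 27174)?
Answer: 25208/4353 ≈ 5.7909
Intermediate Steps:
(-27658 + 2450)/(22821 - 27174) = -25208/(-4353) = -25208*(-1/4353) = 25208/4353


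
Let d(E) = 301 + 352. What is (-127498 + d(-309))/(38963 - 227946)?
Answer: 126845/188983 ≈ 0.67120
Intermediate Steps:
d(E) = 653
(-127498 + d(-309))/(38963 - 227946) = (-127498 + 653)/(38963 - 227946) = -126845/(-188983) = -126845*(-1/188983) = 126845/188983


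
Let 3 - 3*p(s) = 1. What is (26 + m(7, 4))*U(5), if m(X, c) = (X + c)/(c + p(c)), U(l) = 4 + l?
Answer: 3573/14 ≈ 255.21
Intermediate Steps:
p(s) = ⅔ (p(s) = 1 - ⅓*1 = 1 - ⅓ = ⅔)
m(X, c) = (X + c)/(⅔ + c) (m(X, c) = (X + c)/(c + ⅔) = (X + c)/(⅔ + c))
(26 + m(7, 4))*U(5) = (26 + 3*(7 + 4)/(2 + 3*4))*(4 + 5) = (26 + 3*11/(2 + 12))*9 = (26 + 3*11/14)*9 = (26 + 3*(1/14)*11)*9 = (26 + 33/14)*9 = (397/14)*9 = 3573/14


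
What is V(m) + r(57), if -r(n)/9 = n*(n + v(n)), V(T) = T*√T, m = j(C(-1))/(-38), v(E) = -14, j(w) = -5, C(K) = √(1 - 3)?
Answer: -22059 + 5*√190/1444 ≈ -22059.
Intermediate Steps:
C(K) = I*√2 (C(K) = √(-2) = I*√2)
m = 5/38 (m = -5/(-38) = -5*(-1/38) = 5/38 ≈ 0.13158)
V(T) = T^(3/2)
r(n) = -9*n*(-14 + n) (r(n) = -9*n*(n - 14) = -9*n*(-14 + n))
V(m) + r(57) = (5/38)^(3/2) + 9*57*(14 - 1*57) = 5*√190/1444 + 9*57*(14 - 57) = 5*√190/1444 + 9*57*(-43) = 5*√190/1444 - 22059 = -22059 + 5*√190/1444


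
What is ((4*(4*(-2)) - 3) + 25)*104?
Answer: -1040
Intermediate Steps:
((4*(4*(-2)) - 3) + 25)*104 = ((4*(-8) - 3) + 25)*104 = ((-32 - 3) + 25)*104 = (-35 + 25)*104 = -10*104 = -1040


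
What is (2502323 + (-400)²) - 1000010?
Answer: 1662313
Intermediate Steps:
(2502323 + (-400)²) - 1000010 = (2502323 + 160000) - 1000010 = 2662323 - 1000010 = 1662313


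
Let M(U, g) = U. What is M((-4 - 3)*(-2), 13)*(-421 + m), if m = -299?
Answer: -10080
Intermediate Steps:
M((-4 - 3)*(-2), 13)*(-421 + m) = ((-4 - 3)*(-2))*(-421 - 299) = -7*(-2)*(-720) = 14*(-720) = -10080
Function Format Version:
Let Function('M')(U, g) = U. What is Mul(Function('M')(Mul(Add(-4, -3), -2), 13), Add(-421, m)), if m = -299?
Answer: -10080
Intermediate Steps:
Mul(Function('M')(Mul(Add(-4, -3), -2), 13), Add(-421, m)) = Mul(Mul(Add(-4, -3), -2), Add(-421, -299)) = Mul(Mul(-7, -2), -720) = Mul(14, -720) = -10080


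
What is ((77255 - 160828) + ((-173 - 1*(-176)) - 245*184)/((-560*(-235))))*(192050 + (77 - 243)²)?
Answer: -1207641050850231/65800 ≈ -1.8353e+10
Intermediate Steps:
((77255 - 160828) + ((-173 - 1*(-176)) - 245*184)/((-560*(-235))))*(192050 + (77 - 243)²) = (-83573 + ((-173 + 176) - 45080)/131600)*(192050 + (-166)²) = (-83573 + (3 - 45080)*(1/131600))*(192050 + 27556) = (-83573 - 45077*1/131600)*219606 = (-83573 - 45077/131600)*219606 = -10998251877/131600*219606 = -1207641050850231/65800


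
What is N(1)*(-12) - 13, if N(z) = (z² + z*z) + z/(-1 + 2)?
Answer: -49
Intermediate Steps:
N(z) = z + 2*z² (N(z) = (z² + z²) + z/1 = 2*z² + z*1 = 2*z² + z = z + 2*z²)
N(1)*(-12) - 13 = (1*(1 + 2*1))*(-12) - 13 = (1*(1 + 2))*(-12) - 13 = (1*3)*(-12) - 13 = 3*(-12) - 13 = -36 - 13 = -49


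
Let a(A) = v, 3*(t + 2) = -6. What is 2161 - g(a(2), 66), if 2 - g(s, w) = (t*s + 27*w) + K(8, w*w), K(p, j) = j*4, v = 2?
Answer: 21357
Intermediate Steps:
t = -4 (t = -2 + (1/3)*(-6) = -2 - 2 = -4)
a(A) = 2
K(p, j) = 4*j
g(s, w) = 2 - 27*w - 4*w**2 + 4*s (g(s, w) = 2 - ((-4*s + 27*w) + 4*(w*w)) = 2 - ((-4*s + 27*w) + 4*w**2) = 2 - (-4*s + 4*w**2 + 27*w) = 2 + (-27*w - 4*w**2 + 4*s) = 2 - 27*w - 4*w**2 + 4*s)
2161 - g(a(2), 66) = 2161 - (2 - 27*66 - 4*66**2 + 4*2) = 2161 - (2 - 1782 - 4*4356 + 8) = 2161 - (2 - 1782 - 17424 + 8) = 2161 - 1*(-19196) = 2161 + 19196 = 21357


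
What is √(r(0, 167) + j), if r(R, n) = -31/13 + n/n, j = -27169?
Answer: I*√4591795/13 ≈ 164.83*I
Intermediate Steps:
r(R, n) = -18/13 (r(R, n) = -31*1/13 + 1 = -31/13 + 1 = -18/13)
√(r(0, 167) + j) = √(-18/13 - 27169) = √(-353215/13) = I*√4591795/13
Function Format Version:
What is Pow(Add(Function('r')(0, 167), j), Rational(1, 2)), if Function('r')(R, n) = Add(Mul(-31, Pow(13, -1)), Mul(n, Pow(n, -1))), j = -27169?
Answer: Mul(Rational(1, 13), I, Pow(4591795, Rational(1, 2))) ≈ Mul(164.83, I)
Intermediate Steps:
Function('r')(R, n) = Rational(-18, 13) (Function('r')(R, n) = Add(Mul(-31, Rational(1, 13)), 1) = Add(Rational(-31, 13), 1) = Rational(-18, 13))
Pow(Add(Function('r')(0, 167), j), Rational(1, 2)) = Pow(Add(Rational(-18, 13), -27169), Rational(1, 2)) = Pow(Rational(-353215, 13), Rational(1, 2)) = Mul(Rational(1, 13), I, Pow(4591795, Rational(1, 2)))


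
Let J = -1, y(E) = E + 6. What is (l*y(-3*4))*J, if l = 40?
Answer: 240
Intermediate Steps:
y(E) = 6 + E
(l*y(-3*4))*J = (40*(6 - 3*4))*(-1) = (40*(6 - 12))*(-1) = (40*(-6))*(-1) = -240*(-1) = 240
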